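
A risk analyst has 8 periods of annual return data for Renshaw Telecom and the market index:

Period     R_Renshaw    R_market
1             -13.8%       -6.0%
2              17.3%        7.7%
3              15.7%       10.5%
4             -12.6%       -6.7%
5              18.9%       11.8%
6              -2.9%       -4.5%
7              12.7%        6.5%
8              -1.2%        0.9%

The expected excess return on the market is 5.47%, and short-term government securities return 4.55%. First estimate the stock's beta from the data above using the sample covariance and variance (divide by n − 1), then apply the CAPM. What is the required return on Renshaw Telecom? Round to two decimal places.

Mean R_i = (-13.8 + 17.3 + 15.7 − 12.6 + 18.9 − 2.9 + 12.7 − 1.2) / 8 = 4.2625%
Mean R_m = (-6.0 + 7.7 + 10.5 − 6.7 + 11.8 − 4.5 + 6.5 + 0.9) / 8 = 2.5250%
Σ(R_i − R̄_i)(R_m − R̄_m) = 696.7175  ⇒  Cov = 696.7175 / 7 = 99.5311
Σ(R_m − R̄_m)² = 401.9750  ⇒  Var(R_m) = 401.9750 / 7 = 57.4250
β = Cov / Var(R_m) = 99.5311 / 57.4250 = 1.7332
E(R) = R_f + β × MRP = 4.55% + 1.7332 × 5.47% = 14.03%

14.03%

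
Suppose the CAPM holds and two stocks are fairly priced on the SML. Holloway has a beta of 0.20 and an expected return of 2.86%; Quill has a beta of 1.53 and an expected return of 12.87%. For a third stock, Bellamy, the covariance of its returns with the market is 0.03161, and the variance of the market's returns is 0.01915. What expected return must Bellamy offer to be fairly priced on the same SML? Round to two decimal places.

MRP = (12.87% − 2.86%) / (1.53 − 0.20) = 7.5263%
R_f = 2.86% − 0.20 × 7.5263% = 1.3547%
β_Bellamy = Cov / Var(R_m) = 0.03161 / 0.01915 = 1.6507
E(R_Bellamy) = R_f + β × MRP = 1.3547% + 1.6507 × 7.5263% = 13.78%

13.78%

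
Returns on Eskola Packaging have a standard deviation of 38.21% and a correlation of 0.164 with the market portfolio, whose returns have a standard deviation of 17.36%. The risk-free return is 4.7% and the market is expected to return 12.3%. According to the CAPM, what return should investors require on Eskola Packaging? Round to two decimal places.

7.44%

β = ρ × σ_i / σ_m = 0.164 × 38.21% / 17.36% = 0.3610
MRP = 12.3% − 4.7% = 7.60%
E(R) = 4.7% + 0.3610 × 7.6% = 7.44%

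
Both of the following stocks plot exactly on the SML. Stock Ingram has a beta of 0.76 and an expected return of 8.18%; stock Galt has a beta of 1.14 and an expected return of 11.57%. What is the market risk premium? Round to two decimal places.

8.92%

Both satisfy E(R) = R_f + β·MRP, so the slope of the SML is
MRP = (11.57% − 8.18%) / (1.14 − 0.76) = 3.39% / 0.38 = 8.9211%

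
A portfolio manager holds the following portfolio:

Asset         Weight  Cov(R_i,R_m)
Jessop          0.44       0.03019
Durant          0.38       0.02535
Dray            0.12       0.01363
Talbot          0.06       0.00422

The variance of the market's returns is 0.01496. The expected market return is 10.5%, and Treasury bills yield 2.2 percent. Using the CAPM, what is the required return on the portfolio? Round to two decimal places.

15.96%

β_Jessop = 0.03019 / 0.01496 = 2.0180
β_Durant = 0.02535 / 0.01496 = 1.6945
β_Dray = 0.01363 / 0.01496 = 0.9111
β_Talbot = 0.00422 / 0.01496 = 0.2821
β_P = Σ w_i β_i = 0.44×2.0180 + 0.38×1.6945 + 0.12×0.9111 + 0.06×0.2821 = 1.6581
MRP = 10.5% − 2.2% = 8.30%
E(R_P) = R_f + β_P × MRP = 2.2% + 1.6581 × 8.3% = 15.96%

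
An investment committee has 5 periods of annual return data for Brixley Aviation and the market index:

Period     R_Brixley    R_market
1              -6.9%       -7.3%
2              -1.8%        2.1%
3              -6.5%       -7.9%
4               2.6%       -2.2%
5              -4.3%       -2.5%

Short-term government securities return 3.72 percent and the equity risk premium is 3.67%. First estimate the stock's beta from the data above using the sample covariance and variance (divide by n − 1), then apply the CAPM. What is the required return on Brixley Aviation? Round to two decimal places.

6.04%

Mean R_i = (-6.9 − 1.8 − 6.5 + 2.6 − 4.3) / 5 = -3.3800%
Mean R_m = (-7.3 + 2.1 − 7.9 − 2.2 − 2.5) / 5 = -3.5600%
Σ(R_i − R̄_i)(R_m − R̄_m) = 42.8060  ⇒  Cov = 42.8060 / 4 = 10.7015
Σ(R_m − R̄_m)² = 67.8320  ⇒  Var(R_m) = 67.8320 / 4 = 16.9580
β = Cov / Var(R_m) = 10.7015 / 16.9580 = 0.6311
E(R) = R_f + β × MRP = 3.72% + 0.6311 × 3.67% = 6.04%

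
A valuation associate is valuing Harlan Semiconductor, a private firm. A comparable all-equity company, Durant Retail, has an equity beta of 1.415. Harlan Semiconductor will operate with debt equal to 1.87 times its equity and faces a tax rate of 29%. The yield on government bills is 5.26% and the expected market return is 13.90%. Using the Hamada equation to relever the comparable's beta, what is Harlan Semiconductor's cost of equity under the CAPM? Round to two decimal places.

33.72%

β_L = β_U × [1 + (1 − t)(D/E)] = 1.415 × [1 + (1 − 0.29) × 1.87]
    = 1.415 × [1 + 0.71 × 1.87] = 1.415 × 2.3277 = 3.2937
MRP = 13.90% − 5.26% = 8.64%
E(R) = R_f + β_L × MRP = 5.26% + 3.2937 × 8.64% = 33.72%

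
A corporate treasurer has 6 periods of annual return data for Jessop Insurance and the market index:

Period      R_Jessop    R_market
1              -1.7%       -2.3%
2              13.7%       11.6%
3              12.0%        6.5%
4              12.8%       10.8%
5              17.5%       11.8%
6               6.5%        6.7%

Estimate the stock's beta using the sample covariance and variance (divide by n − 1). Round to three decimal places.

1.196

Mean R_i = (-1.7 + 13.7 + 12.0 + 12.8 + 17.5 + 6.5) / 6 = 10.1333%
Mean R_m = (-2.3 + 11.6 + 6.5 + 10.8 + 11.8 + 6.7) / 6 = 7.5167%
Σ(R_i − R̄_i)(R_m − R̄_m) = 172.1067  ⇒  Cov = 172.1067 / 5 = 34.4213
Σ(R_m − R̄_m)² = 143.8683  ⇒  Var(R_m) = 143.8683 / 5 = 28.7737
β = Cov / Var(R_m) = 34.4213 / 28.7737 = 1.1963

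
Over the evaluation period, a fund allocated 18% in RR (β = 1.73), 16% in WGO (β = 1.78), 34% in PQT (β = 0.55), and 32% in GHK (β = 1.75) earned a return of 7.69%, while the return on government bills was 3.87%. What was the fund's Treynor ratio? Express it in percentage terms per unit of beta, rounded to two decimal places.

2.84%

β_P = 0.18×1.73 + 0.16×1.78 + 0.34×0.55 + 0.32×1.75 = 1.3432
Treynor = (R_P − R_f) / β_P = (7.69% − 3.87%) / 1.3432 = 3.82% / 1.3432 = 2.84%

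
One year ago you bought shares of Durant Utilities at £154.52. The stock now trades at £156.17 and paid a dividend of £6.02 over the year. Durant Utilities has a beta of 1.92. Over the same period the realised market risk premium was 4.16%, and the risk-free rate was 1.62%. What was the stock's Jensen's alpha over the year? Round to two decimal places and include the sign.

-4.64%

Realised HPR = (P1 + D1 − P0) / P0 = (156.17 + 6.02 − 154.52) / 154.52 = 7.67 / 154.52 = 4.9638%
CAPM required = R_f + β·MRP = 1.62% + 1.92 × 4.16% = 9.6072%
α = realised − required = 4.9638% − 9.6072% = -4.64%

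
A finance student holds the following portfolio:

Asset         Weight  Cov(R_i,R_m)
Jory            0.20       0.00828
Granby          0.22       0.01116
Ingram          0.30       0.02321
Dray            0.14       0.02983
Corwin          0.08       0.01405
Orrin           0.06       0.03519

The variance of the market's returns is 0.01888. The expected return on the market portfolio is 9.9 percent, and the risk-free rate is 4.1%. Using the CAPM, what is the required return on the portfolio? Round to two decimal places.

9.78%

β_Jory = 0.00828 / 0.01888 = 0.4386
β_Granby = 0.01116 / 0.01888 = 0.5911
β_Ingram = 0.02321 / 0.01888 = 1.2293
β_Dray = 0.02983 / 0.01888 = 1.5800
β_Corwin = 0.01405 / 0.01888 = 0.7442
β_Orrin = 0.03519 / 0.01888 = 1.8639
β_P = Σ w_i β_i = 0.20×0.4386 + 0.22×0.5911 + 0.30×1.2293 + 0.14×1.5800 + 0.08×0.7442 + 0.06×1.8639 = 0.9791
MRP = 9.9% − 4.1% = 5.80%
E(R_P) = R_f + β_P × MRP = 4.1% + 0.9791 × 5.8% = 9.78%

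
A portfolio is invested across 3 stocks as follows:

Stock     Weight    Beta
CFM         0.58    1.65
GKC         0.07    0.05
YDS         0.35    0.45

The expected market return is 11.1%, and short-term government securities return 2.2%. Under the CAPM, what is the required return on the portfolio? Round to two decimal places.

β_P = Σ w_i β_i = 0.58×1.65 + 0.07×0.05 + 0.35×0.45 = 1.1180
MRP = 11.1% − 2.2% = 8.90%
E(R_P) = R_f + β_P × MRP = 2.2% + 1.1180 × 8.9% = 12.15%

12.15%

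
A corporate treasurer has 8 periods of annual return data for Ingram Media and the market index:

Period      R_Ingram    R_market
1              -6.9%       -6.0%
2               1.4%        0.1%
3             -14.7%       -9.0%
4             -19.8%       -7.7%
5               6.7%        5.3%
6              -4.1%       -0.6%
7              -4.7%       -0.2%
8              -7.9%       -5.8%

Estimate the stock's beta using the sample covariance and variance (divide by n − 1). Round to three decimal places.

1.567

Mean R_i = (-6.9 + 1.4 − 14.7 − 19.8 + 6.7 − 4.1 − 4.7 − 7.9) / 8 = -6.2500%
Mean R_m = (-6.0 + 0.1 − 9.0 − 7.7 + 5.3 − 0.6 − 0.2 − 5.8) / 8 = -2.9875%
Σ(R_i − R̄_i)(R_m − R̄_m) = 261.6550  ⇒  Cov = 261.6550 / 7 = 37.3793
Σ(R_m − R̄_m)² = 167.0288  ⇒  Var(R_m) = 167.0288 / 7 = 23.8613
β = Cov / Var(R_m) = 37.3793 / 23.8613 = 1.5665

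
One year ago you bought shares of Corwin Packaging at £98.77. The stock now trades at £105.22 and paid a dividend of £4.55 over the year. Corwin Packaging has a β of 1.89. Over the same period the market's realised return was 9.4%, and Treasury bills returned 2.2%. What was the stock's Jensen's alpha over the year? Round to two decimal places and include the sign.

-4.67%

Realised HPR = (P1 + D1 − P0) / P0 = (105.22 + 4.55 − 98.77) / 98.77 = 11.00 / 98.77 = 11.1370%
MRP = 9.4% − 2.2% = 7.20%
CAPM required = R_f + β·MRP = 2.2% + 1.89 × 7.2% = 15.8080%
α = realised − required = 11.1370% − 15.8080% = -4.67%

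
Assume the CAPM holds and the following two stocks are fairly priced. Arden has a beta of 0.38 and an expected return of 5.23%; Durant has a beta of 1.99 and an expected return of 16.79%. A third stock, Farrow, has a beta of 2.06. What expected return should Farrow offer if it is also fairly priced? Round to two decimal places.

17.29%

MRP (SML slope) = (16.79% − 5.23%) / (1.99 − 0.38) = 11.56% / 1.61 = 7.1801%
R_f (intercept) = 5.23% − 0.38 × 7.1801% = 2.5016%
E(R_Farrow) = R_f + β × MRP = 2.5016% + 2.06 × 7.1801% = 17.29%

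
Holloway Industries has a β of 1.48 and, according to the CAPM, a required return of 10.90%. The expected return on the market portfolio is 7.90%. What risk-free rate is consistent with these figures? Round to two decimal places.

1.65%

E(R) = R_f + β(E(R_m) − R_f) = R_f(1 − β) + β·E(R_m)
10.90% = R_f × (1 − 1.48) + 1.48 × 7.90%
10.90% = R_f × -0.48 + 11.6920%
R_f = (10.90% − 11.6920%) / -0.48 = 1.65%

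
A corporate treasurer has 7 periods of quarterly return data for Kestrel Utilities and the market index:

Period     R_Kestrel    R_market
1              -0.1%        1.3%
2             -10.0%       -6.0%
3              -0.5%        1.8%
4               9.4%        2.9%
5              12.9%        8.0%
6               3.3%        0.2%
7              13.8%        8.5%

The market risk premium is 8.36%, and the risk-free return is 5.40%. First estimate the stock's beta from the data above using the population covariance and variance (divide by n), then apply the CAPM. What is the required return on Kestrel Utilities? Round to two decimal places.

Mean R_i = (-0.1 − 10.0 − 0.5 + 9.4 + 12.9 + 3.3 + 13.8) / 7 = 4.1143%
Mean R_m = (1.3 − 6.0 + 1.8 + 2.9 + 8.0 + 0.2 + 8.5) / 7 = 2.3857%
Σ(R_i − R̄_i)(R_m − R̄_m) = 238.6814  ⇒  Cov = 238.6814 / 7 = 34.0973
Σ(R_m − R̄_m)² = 145.7886  ⇒  Var(R_m) = 145.7886 / 7 = 20.8269
β = Cov / Var(R_m) = 34.0973 / 20.8269 = 1.6372
E(R) = R_f + β × MRP = 5.40% + 1.6372 × 8.36% = 19.09%

19.09%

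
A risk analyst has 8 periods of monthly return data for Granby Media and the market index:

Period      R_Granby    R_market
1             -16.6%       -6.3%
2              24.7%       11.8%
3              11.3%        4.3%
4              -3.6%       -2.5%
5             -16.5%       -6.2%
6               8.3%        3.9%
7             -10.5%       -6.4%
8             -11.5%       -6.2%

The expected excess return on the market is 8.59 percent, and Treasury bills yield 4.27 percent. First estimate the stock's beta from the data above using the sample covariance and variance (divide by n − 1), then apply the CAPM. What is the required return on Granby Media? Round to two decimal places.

22.86%

Mean R_i = (-16.6 + 24.7 + 11.3 − 3.6 − 16.5 + 8.3 − 10.5 − 11.5) / 8 = -1.8000%
Mean R_m = (-6.3 + 11.8 + 4.3 − 2.5 − 6.2 + 3.9 − 6.4 − 6.2) / 8 = -0.9500%
Σ(R_i − R̄_i)(R_m − R̄_m) = 713.1200  ⇒  Cov = 713.1200 / 7 = 101.8743
Σ(R_m − R̄_m)² = 329.5000  ⇒  Var(R_m) = 329.5000 / 7 = 47.0714
β = Cov / Var(R_m) = 101.8743 / 47.0714 = 2.1643
E(R) = R_f + β × MRP = 4.27% + 2.1643 × 8.59% = 22.86%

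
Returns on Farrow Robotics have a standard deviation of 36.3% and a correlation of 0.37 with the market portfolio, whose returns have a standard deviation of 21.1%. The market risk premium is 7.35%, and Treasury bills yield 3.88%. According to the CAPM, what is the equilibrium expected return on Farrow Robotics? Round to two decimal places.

β = ρ × σ_i / σ_m = 0.37 × 36.3% / 21.1% = 0.6365
E(R) = 3.88% + 0.6365 × 7.35% = 8.56%

8.56%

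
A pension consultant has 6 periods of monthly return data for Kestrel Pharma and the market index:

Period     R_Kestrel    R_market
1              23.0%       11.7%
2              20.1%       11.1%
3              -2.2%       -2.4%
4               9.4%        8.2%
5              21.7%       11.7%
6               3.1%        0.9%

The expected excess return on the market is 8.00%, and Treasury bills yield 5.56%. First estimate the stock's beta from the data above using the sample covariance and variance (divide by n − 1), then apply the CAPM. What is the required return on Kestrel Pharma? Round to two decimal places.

19.00%

Mean R_i = (23.0 + 20.1 − 2.2 + 9.4 + 21.7 + 3.1) / 6 = 12.5167%
Mean R_m = (11.7 + 11.1 − 2.4 + 8.2 + 11.7 + 0.9) / 6 = 6.8667%
Σ(R_i − R̄_i)(R_m − R̄_m) = 315.5633  ⇒  Cov = 315.5633 / 5 = 63.1127
Σ(R_m − R̄_m)² = 187.8933  ⇒  Var(R_m) = 187.8933 / 5 = 37.5787
β = Cov / Var(R_m) = 63.1127 / 37.5787 = 1.6795
E(R) = R_f + β × MRP = 5.56% + 1.6795 × 8.00% = 19.00%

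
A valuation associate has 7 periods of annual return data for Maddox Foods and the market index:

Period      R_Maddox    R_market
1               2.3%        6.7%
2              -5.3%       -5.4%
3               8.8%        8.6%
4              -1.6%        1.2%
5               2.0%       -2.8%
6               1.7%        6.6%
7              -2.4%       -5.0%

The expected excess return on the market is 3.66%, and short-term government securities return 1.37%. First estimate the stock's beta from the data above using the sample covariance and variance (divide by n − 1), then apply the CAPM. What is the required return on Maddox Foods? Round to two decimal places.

Mean R_i = (2.3 − 5.3 + 8.8 − 1.6 + 2.0 + 1.7 − 2.4) / 7 = 0.7857%
Mean R_m = (6.7 − 5.4 + 8.6 + 1.2 − 2.8 + 6.6 − 5.0) / 7 = 1.4143%
Σ(R_i − R̄_i)(R_m − R̄_m) = 127.6314  ⇒  Cov = 127.6314 / 6 = 21.2719
Σ(R_m − R̄_m)² = 211.8486  ⇒  Var(R_m) = 211.8486 / 6 = 35.3081
β = Cov / Var(R_m) = 21.2719 / 35.3081 = 0.6025
E(R) = R_f + β × MRP = 1.37% + 0.6025 × 3.66% = 3.58%

3.58%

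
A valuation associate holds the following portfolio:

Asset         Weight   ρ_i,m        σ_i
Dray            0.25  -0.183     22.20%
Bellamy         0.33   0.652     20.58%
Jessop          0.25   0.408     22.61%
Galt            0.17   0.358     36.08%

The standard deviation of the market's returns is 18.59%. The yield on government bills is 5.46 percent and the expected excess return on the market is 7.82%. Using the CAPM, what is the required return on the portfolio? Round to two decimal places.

8.79%

β_Dray = -0.183 × 22.20% / 18.59% = -0.2185
β_Bellamy = 0.652 × 20.58% / 18.59% = 0.7218
β_Jessop = 0.408 × 22.61% / 18.59% = 0.4962
β_Galt = 0.358 × 36.08% / 18.59% = 0.6948
β_P = Σ w_i β_i = 0.25×-0.2185 + 0.33×0.7218 + 0.25×0.4962 + 0.17×0.6948 = 0.4257
E(R_P) = R_f + β_P × MRP = 5.46% + 0.4257 × 7.82% = 8.79%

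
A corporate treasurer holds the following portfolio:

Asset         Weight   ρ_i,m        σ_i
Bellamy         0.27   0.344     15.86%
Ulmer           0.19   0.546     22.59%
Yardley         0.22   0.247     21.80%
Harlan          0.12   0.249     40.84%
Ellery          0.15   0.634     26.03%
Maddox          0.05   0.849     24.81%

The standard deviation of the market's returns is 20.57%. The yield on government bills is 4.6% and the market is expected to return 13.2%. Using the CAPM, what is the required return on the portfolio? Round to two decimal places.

β_Bellamy = 0.344 × 15.86% / 20.57% = 0.2652
β_Ulmer = 0.546 × 22.59% / 20.57% = 0.5996
β_Yardley = 0.247 × 21.80% / 20.57% = 0.2618
β_Harlan = 0.249 × 40.84% / 20.57% = 0.4944
β_Ellery = 0.634 × 26.03% / 20.57% = 0.8023
β_Maddox = 0.849 × 24.81% / 20.57% = 1.0240
β_P = Σ w_i β_i = 0.27×0.2652 + 0.19×0.5996 + 0.22×0.2618 + 0.12×0.4944 + 0.15×0.8023 + 0.05×1.0240 = 0.4740
MRP = 13.2% − 4.6% = 8.60%
E(R_P) = R_f + β_P × MRP = 4.6% + 0.4740 × 8.6% = 8.68%

8.68%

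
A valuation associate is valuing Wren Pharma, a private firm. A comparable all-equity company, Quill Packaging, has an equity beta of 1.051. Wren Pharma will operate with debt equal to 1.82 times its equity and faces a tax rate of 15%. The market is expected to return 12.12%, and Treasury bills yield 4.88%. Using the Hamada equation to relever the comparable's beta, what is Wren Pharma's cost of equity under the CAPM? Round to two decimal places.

24.26%

β_L = β_U × [1 + (1 − t)(D/E)] = 1.051 × [1 + (1 − 0.15) × 1.82]
    = 1.051 × [1 + 0.85 × 1.82] = 1.051 × 2.5470 = 2.6769
MRP = 12.12% − 4.88% = 7.24%
E(R) = R_f + β_L × MRP = 4.88% + 2.6769 × 7.24% = 24.26%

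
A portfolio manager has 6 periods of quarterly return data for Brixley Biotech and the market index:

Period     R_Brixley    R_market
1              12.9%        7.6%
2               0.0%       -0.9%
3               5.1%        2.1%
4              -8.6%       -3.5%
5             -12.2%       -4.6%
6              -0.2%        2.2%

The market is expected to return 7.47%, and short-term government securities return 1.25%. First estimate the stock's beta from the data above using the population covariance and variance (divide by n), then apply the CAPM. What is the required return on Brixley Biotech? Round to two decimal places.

13.46%

Mean R_i = (12.9 + 0.0 + 5.1 − 8.6 − 12.2 − 0.2) / 6 = -0.5000%
Mean R_m = (7.6 − 0.9 + 2.1 − 3.5 − 4.6 + 2.2) / 6 = 0.4833%
Σ(R_i − R̄_i)(R_m − R̄_m) = 195.9800  ⇒  Cov = 195.9800 / 6 = 32.6633
Σ(R_m − R̄_m)² = 99.8283  ⇒  Var(R_m) = 99.8283 / 6 = 16.6381
β = Cov / Var(R_m) = 32.6633 / 16.6381 = 1.9632
MRP = 7.47% − 1.25% = 6.22%
E(R) = R_f + β × MRP = 1.25% + 1.9632 × 6.22% = 13.46%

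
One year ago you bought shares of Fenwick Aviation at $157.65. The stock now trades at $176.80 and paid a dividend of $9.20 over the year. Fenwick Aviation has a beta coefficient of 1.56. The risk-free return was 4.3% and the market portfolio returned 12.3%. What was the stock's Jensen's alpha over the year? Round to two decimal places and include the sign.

Realised HPR = (P1 + D1 − P0) / P0 = (176.80 + 9.20 − 157.65) / 157.65 = 28.35 / 157.65 = 17.9829%
MRP = 12.3% − 4.3% = 8.00%
CAPM required = R_f + β·MRP = 4.3% + 1.56 × 8.0% = 16.7800%
α = realised − required = 17.9829% − 16.7800% = +1.20%

+1.20%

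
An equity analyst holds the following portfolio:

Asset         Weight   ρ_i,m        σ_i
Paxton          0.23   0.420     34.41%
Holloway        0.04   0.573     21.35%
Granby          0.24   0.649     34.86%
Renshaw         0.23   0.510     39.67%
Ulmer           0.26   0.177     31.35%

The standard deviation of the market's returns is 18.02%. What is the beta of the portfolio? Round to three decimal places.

0.851

β_Paxton = 0.420 × 34.41% / 18.02% = 0.8020
β_Holloway = 0.573 × 21.35% / 18.02% = 0.6789
β_Granby = 0.649 × 34.86% / 18.02% = 1.2555
β_Renshaw = 0.510 × 39.67% / 18.02% = 1.1227
β_Ulmer = 0.177 × 31.35% / 18.02% = 0.3079
β_P = Σ w_i β_i = 0.23×0.8020 + 0.04×0.6789 + 0.24×1.2555 + 0.23×1.1227 + 0.26×0.3079 = 0.8512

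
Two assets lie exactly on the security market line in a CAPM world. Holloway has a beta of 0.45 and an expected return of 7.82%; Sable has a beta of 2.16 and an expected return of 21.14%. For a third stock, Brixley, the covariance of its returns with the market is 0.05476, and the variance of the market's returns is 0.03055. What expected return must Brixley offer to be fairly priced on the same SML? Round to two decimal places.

18.28%

MRP = (21.14% − 7.82%) / (2.16 − 0.45) = 7.7895%
R_f = 7.82% − 0.45 × 7.7895% = 4.3147%
β_Brixley = Cov / Var(R_m) = 0.05476 / 0.03055 = 1.7925
E(R_Brixley) = R_f + β × MRP = 4.3147% + 1.7925 × 7.7895% = 18.28%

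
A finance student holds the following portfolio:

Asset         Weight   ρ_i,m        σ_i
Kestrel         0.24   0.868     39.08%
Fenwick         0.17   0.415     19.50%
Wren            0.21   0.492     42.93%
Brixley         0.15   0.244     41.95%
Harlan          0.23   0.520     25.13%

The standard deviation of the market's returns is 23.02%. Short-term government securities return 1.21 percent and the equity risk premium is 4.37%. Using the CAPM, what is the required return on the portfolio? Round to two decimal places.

β_Kestrel = 0.868 × 39.08% / 23.02% = 1.4736
β_Fenwick = 0.415 × 19.50% / 23.02% = 0.3515
β_Wren = 0.492 × 42.93% / 23.02% = 0.9175
β_Brixley = 0.244 × 41.95% / 23.02% = 0.4446
β_Harlan = 0.520 × 25.13% / 23.02% = 0.5677
β_P = Σ w_i β_i = 0.24×1.4736 + 0.17×0.3515 + 0.21×0.9175 + 0.15×0.4446 + 0.23×0.5677 = 0.8034
E(R_P) = R_f + β_P × MRP = 1.21% + 0.8034 × 4.37% = 4.72%

4.72%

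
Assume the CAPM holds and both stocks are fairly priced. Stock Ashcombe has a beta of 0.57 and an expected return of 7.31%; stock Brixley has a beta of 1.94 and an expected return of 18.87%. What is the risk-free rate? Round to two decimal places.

2.50%

Both satisfy E(R) = R_f + β·MRP, so the slope of the SML is
MRP = (18.87% − 7.31%) / (1.94 − 0.57) = 11.56% / 1.37 = 8.4380%
R_f = E(R_Ashcombe) − β_Ashcombe·MRP = 7.31% − 0.57 × 8.4380% = 2.5003%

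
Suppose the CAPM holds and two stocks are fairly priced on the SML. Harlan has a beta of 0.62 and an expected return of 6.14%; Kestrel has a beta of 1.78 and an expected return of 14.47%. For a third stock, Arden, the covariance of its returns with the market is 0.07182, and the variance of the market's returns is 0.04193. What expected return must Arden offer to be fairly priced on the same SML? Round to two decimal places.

MRP = (14.47% − 6.14%) / (1.78 − 0.62) = 7.1810%
R_f = 6.14% − 0.62 × 7.1810% = 1.6878%
β_Arden = Cov / Var(R_m) = 0.07182 / 0.04193 = 1.7129
E(R_Arden) = R_f + β × MRP = 1.6878% + 1.7129 × 7.1810% = 13.99%

13.99%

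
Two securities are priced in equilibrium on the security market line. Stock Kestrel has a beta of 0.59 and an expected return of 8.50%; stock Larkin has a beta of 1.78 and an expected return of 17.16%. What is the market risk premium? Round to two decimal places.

Both satisfy E(R) = R_f + β·MRP, so the slope of the SML is
MRP = (17.16% − 8.50%) / (1.78 − 0.59) = 8.66% / 1.19 = 7.2773%

7.28%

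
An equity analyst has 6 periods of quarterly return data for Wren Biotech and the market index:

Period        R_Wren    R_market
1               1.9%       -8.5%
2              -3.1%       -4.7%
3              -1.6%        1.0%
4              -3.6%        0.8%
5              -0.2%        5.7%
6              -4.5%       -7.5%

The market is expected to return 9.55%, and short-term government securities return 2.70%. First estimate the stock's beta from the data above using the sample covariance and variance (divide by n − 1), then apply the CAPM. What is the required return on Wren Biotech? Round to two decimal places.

2.79%

Mean R_i = (1.9 − 3.1 − 1.6 − 3.6 − 0.2 − 4.5) / 6 = -1.8500%
Mean R_m = (-8.5 − 4.7 + 1.0 + 0.8 + 5.7 − 7.5) / 6 = -2.2000%
Σ(R_i − R̄_i)(R_m − R̄_m) = 2.1300  ⇒  Cov = 2.1300 / 5 = 0.4260
Σ(R_m − R̄_m)² = 155.6800  ⇒  Var(R_m) = 155.6800 / 5 = 31.1360
β = Cov / Var(R_m) = 0.4260 / 31.1360 = 0.0137
MRP = 9.55% − 2.70% = 6.85%
E(R) = R_f + β × MRP = 2.70% + 0.0137 × 6.85% = 2.79%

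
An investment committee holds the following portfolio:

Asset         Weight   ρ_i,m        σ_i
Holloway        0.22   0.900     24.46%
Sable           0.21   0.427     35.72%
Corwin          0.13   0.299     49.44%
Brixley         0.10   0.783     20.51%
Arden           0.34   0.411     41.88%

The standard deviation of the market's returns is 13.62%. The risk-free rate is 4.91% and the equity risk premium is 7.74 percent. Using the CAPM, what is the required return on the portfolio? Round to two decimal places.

14.81%

β_Holloway = 0.900 × 24.46% / 13.62% = 1.6163
β_Sable = 0.427 × 35.72% / 13.62% = 1.1199
β_Corwin = 0.299 × 49.44% / 13.62% = 1.0854
β_Brixley = 0.783 × 20.51% / 13.62% = 1.1791
β_Arden = 0.411 × 41.88% / 13.62% = 1.2638
β_P = Σ w_i β_i = 0.22×1.6163 + 0.21×1.1199 + 0.13×1.0854 + 0.10×1.1791 + 0.34×1.2638 = 1.2795
E(R_P) = R_f + β_P × MRP = 4.91% + 1.2795 × 7.74% = 14.81%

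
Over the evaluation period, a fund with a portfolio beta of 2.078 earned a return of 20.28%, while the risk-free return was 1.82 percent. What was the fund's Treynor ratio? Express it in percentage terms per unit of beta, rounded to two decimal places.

Treynor = (R_P − R_f) / β_P = (20.28% − 1.82%) / 2.0780 = 18.46% / 2.0780 = 8.88%

8.88%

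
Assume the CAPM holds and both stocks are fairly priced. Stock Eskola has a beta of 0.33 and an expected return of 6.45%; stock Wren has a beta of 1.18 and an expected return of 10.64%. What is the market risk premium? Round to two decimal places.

Both satisfy E(R) = R_f + β·MRP, so the slope of the SML is
MRP = (10.64% − 6.45%) / (1.18 − 0.33) = 4.19% / 0.85 = 4.9294%

4.93%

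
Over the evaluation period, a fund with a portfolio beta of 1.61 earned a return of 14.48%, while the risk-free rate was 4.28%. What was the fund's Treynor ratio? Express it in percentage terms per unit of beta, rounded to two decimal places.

Treynor = (R_P − R_f) / β_P = (14.48% − 4.28%) / 1.6100 = 10.20% / 1.6100 = 6.34%

6.34%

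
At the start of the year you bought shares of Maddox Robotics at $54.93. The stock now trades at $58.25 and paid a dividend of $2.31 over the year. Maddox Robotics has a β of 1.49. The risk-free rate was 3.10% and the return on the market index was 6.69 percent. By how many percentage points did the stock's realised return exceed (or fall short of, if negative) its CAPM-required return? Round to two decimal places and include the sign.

Realised HPR = (P1 + D1 − P0) / P0 = (58.25 + 2.31 − 54.93) / 54.93 = 5.63 / 54.93 = 10.2494%
MRP = 6.69% − 3.10% = 3.59%
CAPM required = R_f + β·MRP = 3.10% + 1.49 × 3.59% = 8.4491%
α = realised − required = 10.2494% − 8.4491% = +1.80%

+1.80%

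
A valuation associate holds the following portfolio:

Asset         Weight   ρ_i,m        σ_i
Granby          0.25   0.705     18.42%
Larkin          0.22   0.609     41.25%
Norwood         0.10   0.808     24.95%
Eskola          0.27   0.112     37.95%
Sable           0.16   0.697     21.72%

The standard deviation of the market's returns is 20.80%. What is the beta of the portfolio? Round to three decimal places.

0.690

β_Granby = 0.705 × 18.42% / 20.80% = 0.6243
β_Larkin = 0.609 × 41.25% / 20.80% = 1.2078
β_Norwood = 0.808 × 24.95% / 20.80% = 0.9692
β_Eskola = 0.112 × 37.95% / 20.80% = 0.2043
β_Sable = 0.697 × 21.72% / 20.80% = 0.7278
β_P = Σ w_i β_i = 0.25×0.6243 + 0.22×1.2078 + 0.10×0.9692 + 0.27×0.2043 + 0.16×0.7278 = 0.6903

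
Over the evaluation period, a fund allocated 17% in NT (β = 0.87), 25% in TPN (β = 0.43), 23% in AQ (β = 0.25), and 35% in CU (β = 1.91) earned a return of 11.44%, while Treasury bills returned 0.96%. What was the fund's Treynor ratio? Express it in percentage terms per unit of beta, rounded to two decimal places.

β_P = 0.17×0.87 + 0.25×0.43 + 0.23×0.25 + 0.35×1.91 = 0.9814
Treynor = (R_P − R_f) / β_P = (11.44% − 0.96%) / 0.9814 = 10.48% / 0.9814 = 10.68%

10.68%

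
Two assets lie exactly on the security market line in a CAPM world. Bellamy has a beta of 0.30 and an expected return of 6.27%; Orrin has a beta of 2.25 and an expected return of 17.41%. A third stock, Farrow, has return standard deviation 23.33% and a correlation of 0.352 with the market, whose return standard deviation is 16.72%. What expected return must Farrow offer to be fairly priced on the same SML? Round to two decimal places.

MRP = (17.41% − 6.27%) / (2.25 − 0.30) = 5.7128%
R_f = 6.27% − 0.30 × 5.7128% = 4.5562%
β_Farrow = ρ·σ_i/σ_m = 0.352 × 23.33 / 16.72 = 0.4912
E(R_Farrow) = R_f + β × MRP = 4.5562% + 0.4912 × 5.7128% = 7.36%

7.36%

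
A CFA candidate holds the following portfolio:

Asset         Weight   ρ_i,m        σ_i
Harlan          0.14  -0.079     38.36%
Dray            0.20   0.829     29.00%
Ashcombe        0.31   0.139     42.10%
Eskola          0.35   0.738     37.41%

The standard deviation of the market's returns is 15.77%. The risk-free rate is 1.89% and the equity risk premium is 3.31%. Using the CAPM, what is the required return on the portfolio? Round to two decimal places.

β_Harlan = -0.079 × 38.36% / 15.77% = -0.1922
β_Dray = 0.829 × 29.00% / 15.77% = 1.5245
β_Ashcombe = 0.139 × 42.10% / 15.77% = 0.3711
β_Eskola = 0.738 × 37.41% / 15.77% = 1.7507
β_P = Σ w_i β_i = 0.14×-0.1922 + 0.20×1.5245 + 0.31×0.3711 + 0.35×1.7507 = 1.0058
E(R_P) = R_f + β_P × MRP = 1.89% + 1.0058 × 3.31% = 5.22%

5.22%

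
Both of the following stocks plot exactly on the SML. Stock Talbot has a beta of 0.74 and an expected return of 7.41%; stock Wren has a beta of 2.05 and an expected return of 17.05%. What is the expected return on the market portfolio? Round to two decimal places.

Both satisfy E(R) = R_f + β·MRP, so the slope of the SML is
MRP = (17.05% − 7.41%) / (2.05 − 0.74) = 9.64% / 1.31 = 7.3588%
R_f = E(R_Talbot) − β_Talbot·MRP = 7.41% − 0.74 × 7.3588% = 1.9645%
E(R_m) = R_f + MRP = 1.9645% + 7.3588% = 9.32%

9.32%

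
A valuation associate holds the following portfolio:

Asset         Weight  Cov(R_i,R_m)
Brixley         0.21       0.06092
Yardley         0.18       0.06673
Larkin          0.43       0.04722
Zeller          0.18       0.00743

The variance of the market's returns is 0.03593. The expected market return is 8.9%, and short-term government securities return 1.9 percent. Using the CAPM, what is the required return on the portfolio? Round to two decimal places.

β_Brixley = 0.06092 / 0.03593 = 1.6955
β_Yardley = 0.06673 / 0.03593 = 1.8572
β_Larkin = 0.04722 / 0.03593 = 1.3142
β_Zeller = 0.00743 / 0.03593 = 0.2068
β_P = Σ w_i β_i = 0.21×1.6955 + 0.18×1.8572 + 0.43×1.3142 + 0.18×0.2068 = 1.2927
MRP = 8.9% − 1.9% = 7.00%
E(R_P) = R_f + β_P × MRP = 1.9% + 1.2927 × 7.0% = 10.95%

10.95%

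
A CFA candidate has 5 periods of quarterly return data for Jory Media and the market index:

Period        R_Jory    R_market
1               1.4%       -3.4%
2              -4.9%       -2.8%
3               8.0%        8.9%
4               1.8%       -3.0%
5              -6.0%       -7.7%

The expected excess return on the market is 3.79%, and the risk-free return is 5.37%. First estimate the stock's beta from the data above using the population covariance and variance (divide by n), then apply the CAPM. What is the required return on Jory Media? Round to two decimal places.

8.36%

Mean R_i = (1.4 − 4.9 + 8.0 + 1.8 − 6.0) / 5 = 0.0600%
Mean R_m = (-3.4 − 2.8 + 8.9 − 3.0 − 7.7) / 5 = -1.6000%
Σ(R_i − R̄_i)(R_m − R̄_m) = 121.4400  ⇒  Cov = 121.4400 / 5 = 24.2880
Σ(R_m − R̄_m)² = 154.1000  ⇒  Var(R_m) = 154.1000 / 5 = 30.8200
β = Cov / Var(R_m) = 24.2880 / 30.8200 = 0.7881
E(R) = R_f + β × MRP = 5.37% + 0.7881 × 3.79% = 8.36%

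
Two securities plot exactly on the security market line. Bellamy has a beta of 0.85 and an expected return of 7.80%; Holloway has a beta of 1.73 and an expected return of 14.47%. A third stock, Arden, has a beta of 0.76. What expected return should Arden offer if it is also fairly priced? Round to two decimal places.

MRP (SML slope) = (14.47% − 7.80%) / (1.73 − 0.85) = 6.67% / 0.88 = 7.5795%
R_f (intercept) = 7.80% − 0.85 × 7.5795% = 1.3574%
E(R_Arden) = R_f + β × MRP = 1.3574% + 0.76 × 7.5795% = 7.12%

7.12%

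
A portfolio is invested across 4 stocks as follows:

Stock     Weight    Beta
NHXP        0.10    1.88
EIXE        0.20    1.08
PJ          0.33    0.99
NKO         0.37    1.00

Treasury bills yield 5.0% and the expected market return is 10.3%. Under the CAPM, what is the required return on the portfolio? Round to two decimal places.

10.83%

β_P = Σ w_i β_i = 0.10×1.88 + 0.20×1.08 + 0.33×0.99 + 0.37×1.00 = 1.1007
MRP = 10.3% − 5.0% = 5.30%
E(R_P) = R_f + β_P × MRP = 5.0% + 1.1007 × 5.3% = 10.83%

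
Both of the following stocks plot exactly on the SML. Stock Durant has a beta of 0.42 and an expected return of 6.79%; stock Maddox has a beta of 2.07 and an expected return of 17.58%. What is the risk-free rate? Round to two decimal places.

Both satisfy E(R) = R_f + β·MRP, so the slope of the SML is
MRP = (17.58% − 6.79%) / (2.07 − 0.42) = 10.79% / 1.65 = 6.5394%
R_f = E(R_Durant) − β_Durant·MRP = 6.79% − 0.42 × 6.5394% = 4.0435%

4.04%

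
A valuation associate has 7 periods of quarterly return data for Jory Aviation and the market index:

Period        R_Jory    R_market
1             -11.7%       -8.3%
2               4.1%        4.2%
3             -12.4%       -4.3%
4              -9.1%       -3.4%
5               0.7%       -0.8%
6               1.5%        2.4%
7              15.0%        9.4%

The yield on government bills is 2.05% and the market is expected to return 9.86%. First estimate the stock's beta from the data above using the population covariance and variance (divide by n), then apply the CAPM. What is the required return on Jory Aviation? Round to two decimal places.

Mean R_i = (-11.7 + 4.1 − 12.4 − 9.1 + 0.7 + 1.5 + 15.0) / 7 = -1.7000%
Mean R_m = (-8.3 + 4.2 − 4.3 − 3.4 − 0.8 + 2.4 + 9.4) / 7 = -0.1143%
Σ(R_i − R̄_i)(R_m − R̄_m) = 341.2700  ⇒  Cov = 341.2700 / 7 = 48.7529
Σ(R_m − R̄_m)² = 211.2486  ⇒  Var(R_m) = 211.2486 / 7 = 30.1784
β = Cov / Var(R_m) = 48.7529 / 30.1784 = 1.6155
MRP = 9.86% − 2.05% = 7.81%
E(R) = R_f + β × MRP = 2.05% + 1.6155 × 7.81% = 14.67%

14.67%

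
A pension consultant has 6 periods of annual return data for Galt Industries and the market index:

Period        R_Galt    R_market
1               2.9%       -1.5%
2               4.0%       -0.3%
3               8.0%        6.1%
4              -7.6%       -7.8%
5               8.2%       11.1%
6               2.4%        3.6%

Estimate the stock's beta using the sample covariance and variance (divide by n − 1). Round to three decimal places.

Mean R_i = (2.9 + 4.0 + 8.0 − 7.6 + 8.2 + 2.4) / 6 = 2.9833%
Mean R_m = (-1.5 − 0.3 + 6.1 − 7.8 + 11.1 + 3.6) / 6 = 1.8667%
Σ(R_i − R̄_i)(R_m − R̄_m) = 168.7767  ⇒  Cov = 168.7767 / 5 = 33.7553
Σ(R_m − R̄_m)² = 215.6533  ⇒  Var(R_m) = 215.6533 / 5 = 43.1307
β = Cov / Var(R_m) = 33.7553 / 43.1307 = 0.7826

0.783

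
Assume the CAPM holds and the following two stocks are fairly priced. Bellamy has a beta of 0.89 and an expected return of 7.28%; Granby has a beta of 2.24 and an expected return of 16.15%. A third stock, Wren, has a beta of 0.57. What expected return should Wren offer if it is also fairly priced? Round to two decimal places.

5.18%

MRP (SML slope) = (16.15% − 7.28%) / (2.24 − 0.89) = 8.87% / 1.35 = 6.5704%
R_f (intercept) = 7.28% − 0.89 × 6.5704% = 1.4323%
E(R_Wren) = R_f + β × MRP = 1.4323% + 0.57 × 6.5704% = 5.18%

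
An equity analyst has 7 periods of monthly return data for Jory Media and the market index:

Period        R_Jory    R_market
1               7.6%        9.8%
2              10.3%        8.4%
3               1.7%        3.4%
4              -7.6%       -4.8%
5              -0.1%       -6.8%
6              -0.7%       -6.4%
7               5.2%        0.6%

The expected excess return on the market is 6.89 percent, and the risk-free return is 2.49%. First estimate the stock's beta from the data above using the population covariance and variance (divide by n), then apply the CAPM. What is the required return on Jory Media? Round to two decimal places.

7.35%

Mean R_i = (7.6 + 10.3 + 1.7 − 7.6 − 0.1 − 0.7 + 5.2) / 7 = 2.3429%
Mean R_m = (9.8 + 8.4 + 3.4 − 4.8 − 6.8 − 6.4 + 0.6) / 7 = 0.6000%
Σ(R_i − R̄_i)(R_m − R̄_m) = 201.7000  ⇒  Cov = 201.7000 / 7 = 28.8143
Σ(R_m − R̄_m)² = 286.2400  ⇒  Var(R_m) = 286.2400 / 7 = 40.8914
β = Cov / Var(R_m) = 28.8143 / 40.8914 = 0.7047
E(R) = R_f + β × MRP = 2.49% + 0.7047 × 6.89% = 7.35%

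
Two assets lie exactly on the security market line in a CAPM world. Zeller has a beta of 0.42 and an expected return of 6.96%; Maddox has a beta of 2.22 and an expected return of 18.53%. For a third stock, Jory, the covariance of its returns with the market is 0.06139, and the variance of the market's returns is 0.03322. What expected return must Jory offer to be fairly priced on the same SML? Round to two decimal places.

16.14%

MRP = (18.53% − 6.96%) / (2.22 − 0.42) = 6.4278%
R_f = 6.96% − 0.42 × 6.4278% = 4.2603%
β_Jory = Cov / Var(R_m) = 0.06139 / 0.03322 = 1.8480
E(R_Jory) = R_f + β × MRP = 4.2603% + 1.8480 × 6.4278% = 16.14%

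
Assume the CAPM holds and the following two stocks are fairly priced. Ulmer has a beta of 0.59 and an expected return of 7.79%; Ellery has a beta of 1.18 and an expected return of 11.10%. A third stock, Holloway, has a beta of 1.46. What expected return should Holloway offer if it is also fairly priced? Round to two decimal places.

MRP (SML slope) = (11.10% − 7.79%) / (1.18 − 0.59) = 3.31% / 0.59 = 5.6102%
R_f (intercept) = 7.79% − 0.59 × 5.6102% = 4.4800%
E(R_Holloway) = R_f + β × MRP = 4.4800% + 1.46 × 5.6102% = 12.67%

12.67%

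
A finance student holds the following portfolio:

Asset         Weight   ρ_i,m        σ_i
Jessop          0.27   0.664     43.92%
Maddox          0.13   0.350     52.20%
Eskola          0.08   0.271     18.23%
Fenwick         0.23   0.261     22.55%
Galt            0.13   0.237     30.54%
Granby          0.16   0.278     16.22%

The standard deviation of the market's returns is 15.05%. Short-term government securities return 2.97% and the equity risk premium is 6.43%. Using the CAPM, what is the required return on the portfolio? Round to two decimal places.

β_Jessop = 0.664 × 43.92% / 15.05% = 1.9377
β_Maddox = 0.350 × 52.20% / 15.05% = 1.2140
β_Eskola = 0.271 × 18.23% / 15.05% = 0.3283
β_Fenwick = 0.261 × 22.55% / 15.05% = 0.3911
β_Galt = 0.237 × 30.54% / 15.05% = 0.4809
β_Granby = 0.278 × 16.22% / 15.05% = 0.2996
β_P = Σ w_i β_i = 0.27×1.9377 + 0.13×1.2140 + 0.08×0.3283 + 0.23×0.3911 + 0.13×0.4809 + 0.16×0.2996 = 0.9077
E(R_P) = R_f + β_P × MRP = 2.97% + 0.9077 × 6.43% = 8.81%

8.81%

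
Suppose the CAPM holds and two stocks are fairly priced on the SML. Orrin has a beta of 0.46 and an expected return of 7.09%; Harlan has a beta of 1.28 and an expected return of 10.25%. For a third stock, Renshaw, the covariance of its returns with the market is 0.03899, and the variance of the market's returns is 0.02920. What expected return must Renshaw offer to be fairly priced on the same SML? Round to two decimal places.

MRP = (10.25% − 7.09%) / (1.28 − 0.46) = 3.8537%
R_f = 7.09% − 0.46 × 3.8537% = 5.3173%
β_Renshaw = Cov / Var(R_m) = 0.03899 / 0.02920 = 1.3353
E(R_Renshaw) = R_f + β × MRP = 5.3173% + 1.3353 × 3.8537% = 10.46%

10.46%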